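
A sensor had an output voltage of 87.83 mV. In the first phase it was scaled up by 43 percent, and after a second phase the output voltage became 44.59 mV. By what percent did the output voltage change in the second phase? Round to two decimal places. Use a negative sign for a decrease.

-64.50%

After the first phase: 87.83 × 1.43 = 125.5969.
Second-phase multiplier: 44.59 ÷ 125.5969 ≈ 0.355025.
That is a change of -64.50%.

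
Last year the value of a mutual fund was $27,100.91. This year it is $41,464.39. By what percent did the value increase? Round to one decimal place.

53.0%

Change: $41,464.39 − $27,100.91 = $14,363.48.
Relative to the original: $14,363.48 ÷ $27,100.91 ≈ 53.0%.
So the value increased by 53.0%.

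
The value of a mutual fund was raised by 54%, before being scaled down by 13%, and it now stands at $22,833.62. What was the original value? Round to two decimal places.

$17,042.56

Undoing the 13% decrease: $22,833.62 ÷ 0.87 ≈ $26245.54023.
Undoing the 54% increase: $26245.54023 ÷ 1.54 ≈ $17,042.56.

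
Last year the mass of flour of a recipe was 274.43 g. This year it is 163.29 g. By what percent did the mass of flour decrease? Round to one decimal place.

Change: 163.29 − 274.43 = -111.14.
Relative to the original: -111.14 ÷ 274.43 ≈ -40.5%.
So the mass of flour decreased by 40.5%.

40.5%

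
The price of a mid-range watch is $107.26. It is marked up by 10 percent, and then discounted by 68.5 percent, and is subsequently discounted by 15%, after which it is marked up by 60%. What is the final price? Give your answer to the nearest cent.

$50.55

Apply the 10% increase: $107.26 × 1.1 = $117.986.
Apply the 68.5% decrease: $117.986 × 0.315 = $37.16559.
After the 15% decrease: $37.16559 × 0.85 = $31.5907515.
After the 60% increase: $31.5907515 × 1.6 = $50.5452024 ≈ $50.55.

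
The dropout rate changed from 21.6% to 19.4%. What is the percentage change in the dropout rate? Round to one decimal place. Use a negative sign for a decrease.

The change is 19.4 − 21.6 = -2.2 percentage points.
Relative to the original 21.6%, that is -2.2 ÷ 21.6 ≈ -10.2%.

-10.2%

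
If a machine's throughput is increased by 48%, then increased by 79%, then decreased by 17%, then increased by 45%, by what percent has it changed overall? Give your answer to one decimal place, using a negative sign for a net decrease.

The combined multiplier is 1.48 × 1.79 × 0.83 × 1.45 = 3.1883122.
That corresponds to an increase of 218.8%.

218.8%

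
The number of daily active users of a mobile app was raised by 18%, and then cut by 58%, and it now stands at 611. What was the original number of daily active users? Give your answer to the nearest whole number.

Undoing the 58% decrease: 611 ÷ 0.42 ≈ 1454.761905.
Undoing the 18% increase: 1454.761905 ÷ 1.18 ≈ 1233.

1233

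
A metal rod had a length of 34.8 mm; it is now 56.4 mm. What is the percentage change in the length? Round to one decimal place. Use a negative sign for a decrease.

Change: 56.4 − 34.8 = 21.6.
Relative to the original: 21.6 ÷ 34.8 ≈ 62.1%.

62.1%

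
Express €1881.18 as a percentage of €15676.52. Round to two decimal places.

12.00%

€1881.18 ÷ €15676.52 ≈ 12.00%.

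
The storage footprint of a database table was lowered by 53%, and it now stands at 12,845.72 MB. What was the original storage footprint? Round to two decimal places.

27,331.32 MB

The overall multiplier applied was 0.47.
So the original storage footprint was 12,845.72 ÷ 0.47 ≈ 27,331.32 MB.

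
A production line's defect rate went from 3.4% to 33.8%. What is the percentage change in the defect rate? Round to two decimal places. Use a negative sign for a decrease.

894.12%

The change is 33.8 − 3.4 = 30.4 percentage points.
Relative to the original 3.4%, that is 30.4 ÷ 3.4 ≈ 894.12%.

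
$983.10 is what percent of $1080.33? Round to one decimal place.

$983.10 ÷ $1080.33 ≈ 91.0%.

91.0%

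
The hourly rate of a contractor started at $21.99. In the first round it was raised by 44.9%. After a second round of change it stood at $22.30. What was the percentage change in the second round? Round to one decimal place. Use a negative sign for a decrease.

After the first round: $21.99 × 1.449 = $31.86351.
Second-round multiplier: $22.30 ÷ $31.86351 ≈ 0.69986.
That is a change of -30.0%.

-30.0%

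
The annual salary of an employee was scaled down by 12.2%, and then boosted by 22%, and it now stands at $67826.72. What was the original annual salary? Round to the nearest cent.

Undoing the 22% increase: $67826.72 ÷ 1.22 ≈ $55595.672131.
Undoing the 12.2% decrease: $55595.672131 ÷ 0.878 ≈ $63320.81.

$63320.81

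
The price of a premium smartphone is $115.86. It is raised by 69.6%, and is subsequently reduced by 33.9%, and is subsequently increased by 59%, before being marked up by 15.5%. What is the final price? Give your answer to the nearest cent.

After the 69.6% increase: $115.86 × 1.696 = $196.49856.
Apply the 33.9% decrease: $196.49856 × 0.661 = $129.88554816.
After the 59% increase: $129.88554816 × 1.59 = $206.5180215744.
Apply the 15.5% increase: $206.5180215744 × 1.155 = $238.528314918432 ≈ $238.53.

$238.53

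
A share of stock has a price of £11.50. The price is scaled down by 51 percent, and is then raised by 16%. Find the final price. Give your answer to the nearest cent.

After the 51% decrease: £11.50 × 0.49 = £5.635.
16% increase: £5.635 × 1.16 = £6.5366 ≈ £6.54.

£6.54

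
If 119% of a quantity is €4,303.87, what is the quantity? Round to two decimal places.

€3,616.70

€4,303.87 ÷ 1.19 ≈ €3,616.70.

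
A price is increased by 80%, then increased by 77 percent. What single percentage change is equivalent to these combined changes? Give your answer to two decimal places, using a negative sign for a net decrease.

218.60%

An 80% increase multiplies by 1.8.
Then a 77% increase: 1.8 × 1.77 = 3.186.
Overall factor 3.186, i.e. 218.60%.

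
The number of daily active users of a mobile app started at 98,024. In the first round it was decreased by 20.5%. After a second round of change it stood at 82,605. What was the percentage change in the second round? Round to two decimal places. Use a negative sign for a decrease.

After the first round: 98,024 × 0.795 = 77929.08.
Second-round multiplier: 82,605 ÷ 77929.08 ≈ 1.060002.
That is a change of 6.00%.

6.00%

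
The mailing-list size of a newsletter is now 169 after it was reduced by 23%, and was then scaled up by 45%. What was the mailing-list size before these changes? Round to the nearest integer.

The overall multiplier applied was 0.77 × 1.45 = 1.1165.
So the original mailing-list size was 169 ÷ 1.1165 ≈ 151.

151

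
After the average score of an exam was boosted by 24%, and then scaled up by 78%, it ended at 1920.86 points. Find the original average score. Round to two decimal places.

The overall multiplier applied was 1.24 × 1.78 = 2.2072.
So the original average score was 1920.86 ÷ 2.2072 ≈ 870.27 points.

870.27 points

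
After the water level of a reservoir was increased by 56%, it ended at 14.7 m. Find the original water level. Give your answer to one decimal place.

9.4 m

The overall multiplier applied was 1.56.
So the original water level was 14.7 ÷ 1.56 ≈ 9.4 m.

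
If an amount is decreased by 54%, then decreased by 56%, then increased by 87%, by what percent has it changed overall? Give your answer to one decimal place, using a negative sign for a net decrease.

-62.2%

A 54% decrease multiplies by 0.46.
Then a 56% decrease: 0.46 × 0.44 = 0.2024.
Then an 87% increase: 0.2024 × 1.87 = 0.378488.
Overall factor 0.378488, i.e. -62.2%.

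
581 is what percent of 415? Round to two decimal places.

581 ÷ 415 = 140.00%.

140.00%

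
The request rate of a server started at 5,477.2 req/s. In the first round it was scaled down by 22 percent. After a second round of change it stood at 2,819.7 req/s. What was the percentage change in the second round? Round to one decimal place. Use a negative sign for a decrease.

After the first round: 5,477.2 × 0.78 = 4272.216.
Second-round multiplier: 2,819.7 ÷ 4272.216 ≈ 0.66001.
That is a change of -34.0%.

-34.0%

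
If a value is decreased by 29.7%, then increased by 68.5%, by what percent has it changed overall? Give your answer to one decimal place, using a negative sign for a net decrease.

18.5%

A 29.7% decrease multiplies by 0.703.
Then a 68.5% increase: 0.703 × 1.685 = 1.184555.
Overall factor 1.184555, i.e. 18.5%.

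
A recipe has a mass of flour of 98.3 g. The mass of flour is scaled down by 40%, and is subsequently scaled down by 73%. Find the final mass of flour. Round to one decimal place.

Apply the 40% decrease: 98.3 × 0.6 = 58.98.
73% decrease: 58.98 × 0.27 = 15.9246 ≈ 15.9.

15.9 g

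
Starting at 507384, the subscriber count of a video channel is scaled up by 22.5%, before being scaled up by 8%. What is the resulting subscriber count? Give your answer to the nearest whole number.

671269

Each change multiplies by a factor: 1.225 × 1.08 = 1.323.
507384 × 1.323 = 671269.032 ≈ 671269.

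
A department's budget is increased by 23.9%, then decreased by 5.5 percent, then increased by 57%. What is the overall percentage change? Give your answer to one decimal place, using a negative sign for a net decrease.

83.8%

A 23.9% increase multiplies by 1.239.
Then a 5.5% decrease: 1.239 × 0.945 = 1.170855.
Then a 57% increase: 1.170855 × 1.57 = 1.83824235.
Overall factor 1.83824235, i.e. 83.8%.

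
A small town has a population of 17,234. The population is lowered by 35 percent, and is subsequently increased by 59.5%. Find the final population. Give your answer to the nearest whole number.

Apply the 35% decrease: 17,234 × 0.65 = 11202.1.
After the 59.5% increase: 11202.1 × 1.595 = 17867.3495 ≈ 17,867.

17,867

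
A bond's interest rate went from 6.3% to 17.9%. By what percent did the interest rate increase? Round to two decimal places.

184.13%

The change is 17.9 − 6.3 = 11.6 percentage points.
Relative to the original 6.3%, that is 11.6 ÷ 6.3 ≈ 184.13%.
So the interest rate rose by 184.13%.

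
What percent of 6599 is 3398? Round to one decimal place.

51.5%

3398 ÷ 6599 ≈ 51.5%.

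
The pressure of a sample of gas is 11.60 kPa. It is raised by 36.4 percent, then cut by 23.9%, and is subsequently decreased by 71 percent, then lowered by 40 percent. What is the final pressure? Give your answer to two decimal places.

After the 36.4% increase: 11.60 × 1.364 = 15.8224.
23.9% decrease: 15.8224 × 0.761 = 12.0408464.
Apply the 71% decrease: 12.0408464 × 0.29 = 3.491845456.
40% decrease: 3.491845456 × 0.6 = 2.0951072736 ≈ 2.10.

2.10 kPa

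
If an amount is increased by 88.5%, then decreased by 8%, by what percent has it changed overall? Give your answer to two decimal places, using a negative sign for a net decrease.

The combined multiplier is 1.885 × 0.92 = 1.7342.
That corresponds to an increase of 73.42%.

73.42%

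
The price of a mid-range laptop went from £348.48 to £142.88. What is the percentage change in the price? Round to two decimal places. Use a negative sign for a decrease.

-59.00%

Change: £142.88 − £348.48 = -£205.60.
Relative to the original: -£205.60 ÷ £348.48 ≈ -59.00%.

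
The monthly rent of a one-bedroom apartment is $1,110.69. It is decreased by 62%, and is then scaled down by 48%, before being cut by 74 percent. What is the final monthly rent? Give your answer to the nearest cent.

62% decrease: $1,110.69 × 0.38 = $422.0622.
48% decrease: $422.0622 × 0.52 = $219.472344.
After the 74% decrease: $219.472344 × 0.26 = $57.06280944 ≈ $57.06.

$57.06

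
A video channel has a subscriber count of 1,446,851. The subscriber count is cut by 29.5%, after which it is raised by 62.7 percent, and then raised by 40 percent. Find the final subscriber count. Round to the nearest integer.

After the 29.5% decrease: 1,446,851 × 0.705 = 1020029.955.
After the 62.7% increase: 1020029.955 × 1.627 = 1659588.736785.
After the 40% increase: 1659588.736785 × 1.4 = 2323424.231499 ≈ 2,323,424.

2,323,424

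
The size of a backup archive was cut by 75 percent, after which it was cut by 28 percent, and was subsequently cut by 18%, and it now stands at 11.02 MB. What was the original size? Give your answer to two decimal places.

Undoing the 18% decrease: 11.02 ÷ 0.82 ≈ 13.439024.
Undoing the 28% decrease: 13.439024 ÷ 0.72 ≈ 18.665311.
Undoing the 75% decrease: 18.665311 ÷ 0.25 ≈ 74.66 MB.

74.66 MB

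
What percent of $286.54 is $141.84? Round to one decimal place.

49.5%

$141.84 ÷ $286.54 ≈ 49.5%.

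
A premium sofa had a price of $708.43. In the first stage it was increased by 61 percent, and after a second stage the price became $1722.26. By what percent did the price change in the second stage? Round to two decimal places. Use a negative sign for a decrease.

After the first stage: $708.43 × 1.61 = $1140.5723.
Second-stage multiplier: $1722.26 ÷ $1140.5723 ≈ 1.509996.
That is a change of 51.00%.

51.00%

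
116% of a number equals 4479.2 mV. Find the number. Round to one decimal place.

3861.4 mV

4479.2 mV ÷ 1.16 ≈ 3861.4 mV.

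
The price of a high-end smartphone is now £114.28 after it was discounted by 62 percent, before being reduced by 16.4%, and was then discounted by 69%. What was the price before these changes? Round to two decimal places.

£1,160.43

The overall multiplier applied was 0.38 × 0.836 × 0.31 = 0.0984808.
So the original price was £114.28 ÷ 0.0984808 ≈ £1,160.43.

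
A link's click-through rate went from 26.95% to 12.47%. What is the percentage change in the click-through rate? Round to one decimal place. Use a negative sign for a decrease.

-53.7%

The change is 12.47 − 26.95 = -14.48 percentage points.
Relative to the original 26.95%, that is -14.48 ÷ 26.95 ≈ -53.7%.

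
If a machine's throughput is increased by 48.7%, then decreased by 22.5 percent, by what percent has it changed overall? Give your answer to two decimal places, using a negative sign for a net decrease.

A 48.7% increase multiplies by 1.487.
Then a 22.5% decrease: 1.487 × 0.775 = 1.152425.
Overall factor 1.152425, i.e. 15.24%.

15.24%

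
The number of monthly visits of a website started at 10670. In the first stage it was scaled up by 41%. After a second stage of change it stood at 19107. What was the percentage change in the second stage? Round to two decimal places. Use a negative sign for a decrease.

27.00%

After the first stage: 10670 × 1.41 = 15044.7.
Second-stage multiplier: 19107 ÷ 15044.7 ≈ 1.270015.
That is a change of 27.00%.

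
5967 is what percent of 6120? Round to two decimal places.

5967 ÷ 6120 = 97.50%.

97.50%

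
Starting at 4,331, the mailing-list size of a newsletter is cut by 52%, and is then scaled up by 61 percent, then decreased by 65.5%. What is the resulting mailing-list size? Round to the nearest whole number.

52% decrease: 4,331 × 0.48 = 2078.88.
61% increase: 2078.88 × 1.61 = 3346.9968.
65.5% decrease: 3346.9968 × 0.345 = 1154.713896 ≈ 1,155.

1,155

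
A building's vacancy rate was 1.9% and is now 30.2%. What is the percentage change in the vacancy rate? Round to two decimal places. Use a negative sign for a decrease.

1489.47%

The change is 30.2 − 1.9 = 28.3 percentage points.
Relative to the original 1.9%, that is 28.3 ÷ 1.9 ≈ 1489.47%.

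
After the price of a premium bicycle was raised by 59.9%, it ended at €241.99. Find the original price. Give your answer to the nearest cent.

The overall multiplier applied was 1.599.
So the original price was €241.99 ÷ 1.599 ≈ €151.34.

€151.34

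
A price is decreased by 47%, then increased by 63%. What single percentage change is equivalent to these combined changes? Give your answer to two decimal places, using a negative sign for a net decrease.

The combined multiplier is 0.53 × 1.63 = 0.8639.
That corresponds to a decrease of 13.61%.

-13.61%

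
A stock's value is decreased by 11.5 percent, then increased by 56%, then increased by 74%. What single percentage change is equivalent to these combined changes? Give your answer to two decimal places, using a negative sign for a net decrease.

An 11.5% decrease multiplies by 0.885.
Then a 56% increase: 0.885 × 1.56 = 1.3806.
Then a 74% increase: 1.3806 × 1.74 = 2.402244.
Overall factor 2.402244, i.e. 140.22%.

140.22%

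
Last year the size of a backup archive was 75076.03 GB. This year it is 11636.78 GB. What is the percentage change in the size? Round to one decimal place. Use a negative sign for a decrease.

Change: 11636.78 − 75076.03 = -63439.25.
Relative to the original: -63439.25 ÷ 75076.03 ≈ -84.5%.

-84.5%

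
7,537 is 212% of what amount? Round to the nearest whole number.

7,537 ÷ 2.12 ≈ 3,555.

3,555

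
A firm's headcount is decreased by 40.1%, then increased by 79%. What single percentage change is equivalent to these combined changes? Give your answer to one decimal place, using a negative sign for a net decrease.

The combined multiplier is 0.599 × 1.79 = 1.07221.
That corresponds to an increase of 7.2%.

7.2%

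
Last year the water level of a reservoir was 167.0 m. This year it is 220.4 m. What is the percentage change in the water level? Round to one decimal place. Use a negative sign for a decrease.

Change: 220.4 − 167.0 = 53.4.
Relative to the original: 53.4 ÷ 167.0 ≈ 32.0%.

32.0%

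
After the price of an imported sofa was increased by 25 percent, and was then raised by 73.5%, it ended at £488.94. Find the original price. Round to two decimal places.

£225.45

The overall multiplier applied was 1.25 × 1.735 = 2.16875.
So the original price was £488.94 ÷ 2.16875 ≈ £225.45.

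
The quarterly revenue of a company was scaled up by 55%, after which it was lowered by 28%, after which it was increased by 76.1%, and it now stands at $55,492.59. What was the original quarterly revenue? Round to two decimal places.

$28,236.54

Undoing the 76.1% increase: $55,492.59 ÷ 1.761 ≈ $31511.97615.
Undoing the 28% decrease: $31511.97615 ÷ 0.72 ≈ $43766.633542.
Undoing the 55% increase: $43766.633542 ÷ 1.55 ≈ $28,236.54.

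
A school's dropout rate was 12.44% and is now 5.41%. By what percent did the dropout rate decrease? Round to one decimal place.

The change is 5.41 − 12.44 = -7.03 percentage points.
Relative to the original 12.44%, that is -7.03 ÷ 12.44 ≈ -56.5%.
So the dropout rate fell by 56.5%.

56.5%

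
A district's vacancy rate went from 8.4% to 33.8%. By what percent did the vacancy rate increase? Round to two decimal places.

302.38%

The change is 33.8 − 8.4 = 25.4 percentage points.
Relative to the original 8.4%, that is 25.4 ÷ 8.4 ≈ 302.38%.
So the vacancy rate rose by 302.38%.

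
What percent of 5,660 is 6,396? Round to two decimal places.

6,396 ÷ 5,660 ≈ 113.00%.

113.00%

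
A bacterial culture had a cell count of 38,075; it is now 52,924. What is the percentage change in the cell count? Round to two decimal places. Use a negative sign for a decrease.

Change: 52,924 − 38,075 = 14,849.
Relative to the original: 14,849 ÷ 38,075 ≈ 39.00%.

39.00%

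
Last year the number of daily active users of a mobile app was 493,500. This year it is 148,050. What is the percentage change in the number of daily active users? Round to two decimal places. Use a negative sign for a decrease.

Change: 148,050 − 493,500 = -345,450.
Relative to the original: -345,450 ÷ 493,500 = -70.00%.

-70.00%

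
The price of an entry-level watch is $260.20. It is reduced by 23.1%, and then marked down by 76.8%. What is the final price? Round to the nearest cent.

$46.42

Apply the 23.1% decrease: $260.20 × 0.769 = $200.0938.
Apply the 76.8% decrease: $200.0938 × 0.232 = $46.4217616 ≈ $46.42.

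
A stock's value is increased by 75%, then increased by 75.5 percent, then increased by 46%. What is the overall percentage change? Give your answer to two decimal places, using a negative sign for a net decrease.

A 75% increase multiplies by 1.75.
Then a 75.5% increase: 1.75 × 1.755 = 3.07125.
Then a 46% increase: 3.07125 × 1.46 = 4.484025.
Overall factor 4.484025, i.e. 348.40%.

348.40%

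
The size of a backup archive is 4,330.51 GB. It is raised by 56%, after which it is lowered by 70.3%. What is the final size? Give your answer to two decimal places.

56% increase: 4,330.51 × 1.56 = 6755.5956.
After the 70.3% decrease: 6755.5956 × 0.297 = 2006.4118932 ≈ 2,006.41.

2,006.41 GB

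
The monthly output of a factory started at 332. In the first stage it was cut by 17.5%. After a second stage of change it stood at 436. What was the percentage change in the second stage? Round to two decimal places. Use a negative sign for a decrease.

59.18%

After the first stage: 332 × 0.825 = 273.9.
Second-stage multiplier: 436 ÷ 273.9 ≈ 1.591822.
That is a change of 59.18%.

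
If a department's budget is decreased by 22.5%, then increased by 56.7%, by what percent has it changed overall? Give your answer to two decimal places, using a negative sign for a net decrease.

The combined multiplier is 0.775 × 1.567 = 1.214425.
That corresponds to an increase of 21.44%.

21.44%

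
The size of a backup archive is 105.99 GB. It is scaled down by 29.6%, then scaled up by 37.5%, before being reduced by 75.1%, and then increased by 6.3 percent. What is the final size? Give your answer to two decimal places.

After the 29.6% decrease: 105.99 × 0.704 = 74.61696.
After the 37.5% increase: 74.61696 × 1.375 = 102.59832.
75.1% decrease: 102.59832 × 0.249 = 25.54698168.
Apply the 6.3% increase: 25.54698168 × 1.063 = 27.15644152584 ≈ 27.16.

27.16 GB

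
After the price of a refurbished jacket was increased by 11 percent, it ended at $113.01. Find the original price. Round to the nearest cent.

$101.81

The overall multiplier applied was 1.11.
So the original price was $113.01 ÷ 1.11 ≈ $101.81.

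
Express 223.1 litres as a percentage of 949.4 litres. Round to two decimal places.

23.50%

223.1 litres ÷ 949.4 litres ≈ 23.50%.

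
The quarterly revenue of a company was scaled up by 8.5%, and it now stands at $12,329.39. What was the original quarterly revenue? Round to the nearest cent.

The overall multiplier applied was 1.085.
So the original quarterly revenue was $12,329.39 ÷ 1.085 ≈ $11,363.49.

$11,363.49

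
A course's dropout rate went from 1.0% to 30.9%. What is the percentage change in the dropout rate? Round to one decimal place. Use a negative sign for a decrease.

The change is 30.9 − 1.0 = 29.9 percentage points.
Relative to the original 1.0%, that is 29.9 ÷ 1.0 = 2990.0%.

2990.0%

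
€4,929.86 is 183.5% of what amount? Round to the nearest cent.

€4,929.86 ÷ 1.835 ≈ €2,686.57.

€2,686.57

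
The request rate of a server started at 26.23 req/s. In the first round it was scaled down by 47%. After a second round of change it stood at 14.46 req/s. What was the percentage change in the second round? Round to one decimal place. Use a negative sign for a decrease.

After the first round: 26.23 × 0.53 = 13.9019.
Second-round multiplier: 14.46 ÷ 13.9019 ≈ 1.04015.
That is a change of 4.0%.

4.0%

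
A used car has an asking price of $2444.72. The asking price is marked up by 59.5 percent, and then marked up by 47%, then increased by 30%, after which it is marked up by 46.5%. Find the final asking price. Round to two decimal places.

$10916.62

After the 59.5% increase: $2444.72 × 1.595 = $3899.3284.
Apply the 47% increase: $3899.3284 × 1.47 = $5732.012748.
30% increase: $5732.012748 × 1.3 = $7451.6165724.
Apply the 46.5% increase: $7451.6165724 × 1.465 = $10916.618278566 ≈ $10916.62.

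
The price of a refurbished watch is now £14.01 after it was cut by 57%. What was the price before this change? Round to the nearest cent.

£32.58

The overall multiplier applied was 0.43.
So the original price was £14.01 ÷ 0.43 ≈ £32.58.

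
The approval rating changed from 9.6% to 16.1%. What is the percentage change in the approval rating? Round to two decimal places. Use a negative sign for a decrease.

The change is 16.1 − 9.6 = 6.5 percentage points.
Relative to the original 9.6%, that is 6.5 ÷ 9.6 ≈ 67.71%.

67.71%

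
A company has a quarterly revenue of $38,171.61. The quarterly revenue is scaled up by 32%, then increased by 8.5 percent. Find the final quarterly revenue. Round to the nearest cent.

$54,669.38

After the 32% increase: $38,171.61 × 1.32 = $50386.5252.
8.5% increase: $50386.5252 × 1.085 = $54669.379842 ≈ $54,669.38.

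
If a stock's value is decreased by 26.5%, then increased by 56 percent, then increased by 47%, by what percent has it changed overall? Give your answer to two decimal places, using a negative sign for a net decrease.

The combined multiplier is 0.735 × 1.56 × 1.47 = 1.685502.
That corresponds to an increase of 68.55%.

68.55%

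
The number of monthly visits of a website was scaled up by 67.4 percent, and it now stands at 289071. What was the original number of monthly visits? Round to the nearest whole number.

172683

The overall multiplier applied was 1.674.
So the original number of monthly visits was 289071 ÷ 1.674 ≈ 172683.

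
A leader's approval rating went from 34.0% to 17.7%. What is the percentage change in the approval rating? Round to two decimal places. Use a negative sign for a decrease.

The change is 17.7 − 34.0 = -16.3 percentage points.
Relative to the original 34.0%, that is -16.3 ÷ 34.0 ≈ -47.94%.

-47.94%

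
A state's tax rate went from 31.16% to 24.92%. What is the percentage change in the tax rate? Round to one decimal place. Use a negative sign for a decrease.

The change is 24.92 − 31.16 = -6.24 percentage points.
Relative to the original 31.16%, that is -6.24 ÷ 31.16 ≈ -20.0%.

-20.0%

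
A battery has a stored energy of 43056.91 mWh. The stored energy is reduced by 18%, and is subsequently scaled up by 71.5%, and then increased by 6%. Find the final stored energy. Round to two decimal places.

64183.99 mWh

18% decrease: 43056.91 × 0.82 = 35306.6662.
71.5% increase: 35306.6662 × 1.715 = 60550.932533.
6% increase: 60550.932533 × 1.06 = 64183.98848498 ≈ 64183.99.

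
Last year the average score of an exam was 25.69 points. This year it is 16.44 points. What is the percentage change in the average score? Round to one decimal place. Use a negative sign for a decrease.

-36.0%

Change: 16.44 − 25.69 = -9.25.
Relative to the original: -9.25 ÷ 25.69 ≈ -36.0%.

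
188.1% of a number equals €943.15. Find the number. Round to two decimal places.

€501.41

€943.15 ÷ 1.881 ≈ €501.41.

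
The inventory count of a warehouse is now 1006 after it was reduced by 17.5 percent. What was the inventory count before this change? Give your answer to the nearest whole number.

The overall multiplier applied was 0.825.
So the original inventory count was 1006 ÷ 0.825 ≈ 1219.

1219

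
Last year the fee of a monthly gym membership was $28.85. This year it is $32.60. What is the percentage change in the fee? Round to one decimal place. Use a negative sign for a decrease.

Change: $32.60 − $28.85 = $3.75.
Relative to the original: $3.75 ÷ $28.85 ≈ 13.0%.

13.0%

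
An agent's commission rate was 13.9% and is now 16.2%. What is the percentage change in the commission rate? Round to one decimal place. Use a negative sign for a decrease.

16.5%

The change is 16.2 − 13.9 = 2.3 percentage points.
Relative to the original 13.9%, that is 2.3 ÷ 13.9 ≈ 16.5%.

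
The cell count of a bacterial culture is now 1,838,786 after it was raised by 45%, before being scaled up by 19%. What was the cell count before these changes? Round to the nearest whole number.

1,065,654

The overall multiplier applied was 1.45 × 1.19 = 1.7255.
So the original cell count was 1,838,786 ÷ 1.7255 ≈ 1,065,654.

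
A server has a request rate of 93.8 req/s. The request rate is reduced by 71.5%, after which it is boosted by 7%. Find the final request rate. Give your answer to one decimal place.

Each change multiplies by a factor: 0.285 × 1.07 = 0.30495.
93.8 × 0.30495 = 28.60431 ≈ 28.6.

28.6 req/s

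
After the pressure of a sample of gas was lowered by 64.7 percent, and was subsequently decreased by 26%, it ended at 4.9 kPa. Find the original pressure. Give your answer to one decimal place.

18.8 kPa

The overall multiplier applied was 0.353 × 0.74 = 0.26122.
So the original pressure was 4.9 ÷ 0.26122 ≈ 18.8 kPa.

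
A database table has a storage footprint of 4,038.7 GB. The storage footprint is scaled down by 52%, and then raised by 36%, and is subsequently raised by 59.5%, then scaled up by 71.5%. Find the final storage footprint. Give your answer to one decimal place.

7,211.8 GB

Each change multiplies by a factor: 0.48 × 1.36 × 1.595 × 1.715 = 1.78568544.
4,038.7 × 1.78568544 = 7211.847786528 ≈ 7,211.8.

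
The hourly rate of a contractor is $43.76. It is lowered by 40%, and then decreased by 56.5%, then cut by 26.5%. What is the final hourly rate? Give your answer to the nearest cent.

$8.39

Each change multiplies by a factor: 0.6 × 0.435 × 0.735 = 0.191835.
$43.76 × 0.191835 = $8.3946996 ≈ $8.39.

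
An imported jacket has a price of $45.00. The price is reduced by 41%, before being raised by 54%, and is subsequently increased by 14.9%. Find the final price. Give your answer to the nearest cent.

$46.98

41% decrease: $45.00 × 0.59 = $26.55.
After the 54% increase: $26.55 × 1.54 = $40.887.
After the 14.9% increase: $40.887 × 1.149 = $46.979163 ≈ $46.98.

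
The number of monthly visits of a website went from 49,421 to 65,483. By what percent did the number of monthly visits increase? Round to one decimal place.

Change: 65,483 − 49,421 = 16,062.
Relative to the original: 16,062 ÷ 49,421 ≈ 32.5%.
So the number of monthly visits increased by 32.5%.

32.5%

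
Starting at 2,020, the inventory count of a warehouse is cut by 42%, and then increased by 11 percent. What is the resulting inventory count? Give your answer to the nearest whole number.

1,300

After the 42% decrease: 2,020 × 0.58 = 1171.6.
Apply the 11% increase: 1171.6 × 1.11 = 1300.476 ≈ 1,300.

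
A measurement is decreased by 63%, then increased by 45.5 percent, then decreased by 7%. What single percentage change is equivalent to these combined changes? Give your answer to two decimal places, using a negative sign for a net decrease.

-49.93%

The combined multiplier is 0.37 × 1.455 × 0.93 = 0.5006655.
That corresponds to a decrease of 49.93%.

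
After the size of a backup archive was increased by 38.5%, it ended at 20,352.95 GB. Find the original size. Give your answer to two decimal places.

14,695.27 GB

The overall multiplier applied was 1.385.
So the original size was 20,352.95 ÷ 1.385 ≈ 14,695.27 GB.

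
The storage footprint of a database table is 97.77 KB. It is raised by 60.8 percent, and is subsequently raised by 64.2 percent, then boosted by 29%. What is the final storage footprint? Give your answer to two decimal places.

333.01 KB

Each change multiplies by a factor: 1.608 × 1.642 × 1.29 = 3.40603344.
97.77 × 3.40603344 = 333.0078894288 ≈ 333.01.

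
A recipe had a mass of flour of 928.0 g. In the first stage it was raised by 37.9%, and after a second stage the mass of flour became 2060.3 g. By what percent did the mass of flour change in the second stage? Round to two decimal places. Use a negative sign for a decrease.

After the first stage: 928.0 × 1.379 = 1279.712.
Second-stage multiplier: 2060.3 ÷ 1279.712 ≈ 1.609972.
That is a change of 61.00%.

61.00%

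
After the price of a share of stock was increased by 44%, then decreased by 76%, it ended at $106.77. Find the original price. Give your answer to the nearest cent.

The overall multiplier applied was 1.44 × 0.24 = 0.3456.
So the original price was $106.77 ÷ 0.3456 ≈ $308.94.

$308.94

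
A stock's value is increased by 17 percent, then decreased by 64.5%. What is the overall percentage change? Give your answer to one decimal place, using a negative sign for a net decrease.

-58.5%

The combined multiplier is 1.17 × 0.355 = 0.41535.
That corresponds to a decrease of 58.5%.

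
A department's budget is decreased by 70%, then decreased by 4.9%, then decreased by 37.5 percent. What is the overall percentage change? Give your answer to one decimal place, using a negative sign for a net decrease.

-82.2%

A 70% decrease multiplies by 0.3.
Then a 4.9% decrease: 0.3 × 0.951 = 0.2853.
Then a 37.5% decrease: 0.2853 × 0.625 = 0.1783125.
Overall factor 0.1783125, i.e. -82.2%.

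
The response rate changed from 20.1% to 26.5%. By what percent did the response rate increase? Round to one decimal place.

The change is 26.5 − 20.1 = 6.4 percentage points.
Relative to the original 20.1%, that is 6.4 ÷ 20.1 ≈ 31.8%.
So the response rate rose by 31.8%.

31.8%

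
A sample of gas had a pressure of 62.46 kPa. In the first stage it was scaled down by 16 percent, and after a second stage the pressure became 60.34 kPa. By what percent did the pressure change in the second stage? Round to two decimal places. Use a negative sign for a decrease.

After the first stage: 62.46 × 0.84 = 52.4664.
Second-stage multiplier: 60.34 ÷ 52.4664 ≈ 1.150069.
That is a change of 15.01%.

15.01%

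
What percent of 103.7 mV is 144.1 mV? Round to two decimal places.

144.1 mV ÷ 103.7 mV ≈ 138.96%.

138.96%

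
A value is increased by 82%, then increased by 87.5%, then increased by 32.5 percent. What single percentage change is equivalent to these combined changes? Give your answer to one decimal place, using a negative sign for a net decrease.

The combined multiplier is 1.82 × 1.875 × 1.325 = 4.5215625.
That corresponds to an increase of 352.2%.

352.2%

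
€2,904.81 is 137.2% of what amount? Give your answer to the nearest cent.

€2,904.81 ÷ 1.372 ≈ €2,117.21.

€2,117.21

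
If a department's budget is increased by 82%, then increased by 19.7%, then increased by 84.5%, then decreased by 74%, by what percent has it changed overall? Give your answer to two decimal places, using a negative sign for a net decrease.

4.50%

An 82% increase multiplies by 1.82.
Then a 19.7% increase: 1.82 × 1.197 = 2.17854.
Then an 84.5% increase: 2.17854 × 1.845 = 4.0194063.
Then a 74% decrease: 4.0194063 × 0.26 = 1.045045638.
Overall factor 1.045045638, i.e. 4.50%.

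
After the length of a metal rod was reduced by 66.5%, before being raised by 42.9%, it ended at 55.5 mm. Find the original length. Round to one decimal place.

115.9 mm

Undoing the 42.9% increase: 55.5 ÷ 1.429 ≈ 38.838348.
Undoing the 66.5% decrease: 38.838348 ÷ 0.335 ≈ 115.9 mm.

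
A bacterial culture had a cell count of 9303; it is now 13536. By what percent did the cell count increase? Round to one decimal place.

45.5%

Change: 13536 − 9303 = 4233.
Relative to the original: 4233 ÷ 9303 ≈ 45.5%.
So the cell count increased by 45.5%.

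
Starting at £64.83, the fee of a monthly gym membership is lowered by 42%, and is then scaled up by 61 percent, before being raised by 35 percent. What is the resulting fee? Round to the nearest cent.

Apply the 42% decrease: £64.83 × 0.58 = £37.6014.
Apply the 61% increase: £37.6014 × 1.61 = £60.538254.
Apply the 35% increase: £60.538254 × 1.35 = £81.7266429 ≈ £81.73.

£81.73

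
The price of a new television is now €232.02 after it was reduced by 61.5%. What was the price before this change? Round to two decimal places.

€602.65

The overall multiplier applied was 0.385.
So the original price was €232.02 ÷ 0.385 ≈ €602.65.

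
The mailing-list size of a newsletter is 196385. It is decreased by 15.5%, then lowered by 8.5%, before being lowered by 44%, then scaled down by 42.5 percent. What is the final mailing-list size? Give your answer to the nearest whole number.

Each change multiplies by a factor: 0.845 × 0.915 × 0.56 × 0.575 = 0.24896235.
196385 × 0.24896235 = 48892.47110475 ≈ 48892.

48892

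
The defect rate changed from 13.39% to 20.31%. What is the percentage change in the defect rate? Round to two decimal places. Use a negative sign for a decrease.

The change is 20.31 − 13.39 = 6.92 percentage points.
Relative to the original 13.39%, that is 6.92 ÷ 13.39 ≈ 51.68%.

51.68%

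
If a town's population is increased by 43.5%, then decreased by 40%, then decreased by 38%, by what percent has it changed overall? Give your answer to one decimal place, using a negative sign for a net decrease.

-46.6%

The combined multiplier is 1.435 × 0.6 × 0.62 = 0.53382.
That corresponds to a decrease of 46.6%.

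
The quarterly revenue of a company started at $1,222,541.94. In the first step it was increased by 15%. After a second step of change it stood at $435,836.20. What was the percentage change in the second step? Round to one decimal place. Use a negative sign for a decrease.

-69.0%

After the first step: $1,222,541.94 × 1.15 = $1405923.231.
Second-step multiplier: $435,836.20 ÷ $1405923.231 ≈ 0.31.
That is a change of -69.0%.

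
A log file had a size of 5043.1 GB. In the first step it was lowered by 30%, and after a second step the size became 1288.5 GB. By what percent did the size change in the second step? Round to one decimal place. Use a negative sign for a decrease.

-63.5%

After the first step: 5043.1 × 0.7 = 3530.17.
Second-step multiplier: 1288.5 ÷ 3530.17 ≈ 0.365.
That is a change of -63.5%.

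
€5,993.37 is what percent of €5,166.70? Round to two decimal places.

€5,993.37 ÷ €5,166.70 ≈ 116.00%.

116.00%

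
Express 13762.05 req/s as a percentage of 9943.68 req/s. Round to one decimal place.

13762.05 req/s ÷ 9943.68 req/s ≈ 138.4%.

138.4%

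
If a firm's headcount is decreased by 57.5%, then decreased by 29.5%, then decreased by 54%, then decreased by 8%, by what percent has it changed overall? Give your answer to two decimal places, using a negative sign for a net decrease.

-87.32%

The combined multiplier is 0.425 × 0.705 × 0.46 × 0.92 = 0.1268013.
That corresponds to a decrease of 87.32%.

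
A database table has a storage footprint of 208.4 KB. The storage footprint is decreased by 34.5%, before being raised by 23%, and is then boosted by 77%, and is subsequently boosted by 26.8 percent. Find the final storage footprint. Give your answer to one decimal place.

376.8 KB

34.5% decrease: 208.4 × 0.655 = 136.502.
After the 23% increase: 136.502 × 1.23 = 167.89746.
Apply the 77% increase: 167.89746 × 1.77 = 297.1785042.
26.8% increase: 297.1785042 × 1.268 = 376.8223433256 ≈ 376.8.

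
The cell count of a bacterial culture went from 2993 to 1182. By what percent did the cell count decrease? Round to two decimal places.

60.51%

Change: 1182 − 2993 = -1811.
Relative to the original: -1811 ÷ 2993 ≈ -60.51%.
So the cell count decreased by 60.51%.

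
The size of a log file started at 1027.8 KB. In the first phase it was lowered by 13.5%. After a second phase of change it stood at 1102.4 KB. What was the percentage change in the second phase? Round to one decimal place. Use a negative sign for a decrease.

After the first phase: 1027.8 × 0.865 = 889.047.
Second-phase multiplier: 1102.4 ÷ 889.047 ≈ 1.23998.
That is a change of 24.0%.

24.0%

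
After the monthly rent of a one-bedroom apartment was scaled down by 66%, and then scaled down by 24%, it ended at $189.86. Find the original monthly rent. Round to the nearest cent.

$734.75

The overall multiplier applied was 0.34 × 0.76 = 0.2584.
So the original monthly rent was $189.86 ÷ 0.2584 ≈ $734.75.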